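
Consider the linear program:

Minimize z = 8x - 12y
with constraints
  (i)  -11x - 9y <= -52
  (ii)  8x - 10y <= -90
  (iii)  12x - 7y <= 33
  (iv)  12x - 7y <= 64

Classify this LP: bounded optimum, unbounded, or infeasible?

unbounded

From the feasible point (-145/91, 703/91), moving in the direction (-9, 11) keeps every constraint satisfied while z decreases without bound.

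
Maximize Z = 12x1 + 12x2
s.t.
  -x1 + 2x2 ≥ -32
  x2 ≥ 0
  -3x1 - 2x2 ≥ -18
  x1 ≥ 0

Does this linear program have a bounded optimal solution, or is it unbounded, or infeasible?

Vertices and Z = 12x1 + 12x2:
  (6, 0) → Z = 72
  (0, 0) → Z = 0
  (0, 9) → Z = 108
The feasible region has finitely many vertices and no improving ray; the maximum is 108 at (0, 9).

bounded optimum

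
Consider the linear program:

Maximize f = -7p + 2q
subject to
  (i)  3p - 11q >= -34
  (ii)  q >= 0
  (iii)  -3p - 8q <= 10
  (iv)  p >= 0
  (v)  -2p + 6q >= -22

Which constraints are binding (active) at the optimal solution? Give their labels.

Extreme points and f = -7p + 2q:
  (0, 34/11) → f = 68/11
  (223/2, 67/2) → f = -1427/2
  (0, 0) → f = 0
  (11, 0) → f = -77

The maximum is at (0, 34/11). Substituting into each constraint, equality holds for (i) and (iv); the remaining constraints have slack.

(i) and (iv)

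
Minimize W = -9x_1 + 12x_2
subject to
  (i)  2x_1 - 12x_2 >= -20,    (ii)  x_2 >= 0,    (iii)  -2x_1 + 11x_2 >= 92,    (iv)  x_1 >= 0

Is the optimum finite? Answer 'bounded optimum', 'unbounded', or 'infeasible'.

infeasible

The boundaries 2x_1 - 12x_2 = -20 and x_1 = 0 meet at (0, 5/3), but that point violates -2x_1 + 11x_2 ≥ 92. Every candidate vertex is excluded by some other constraint, so the feasible region is empty.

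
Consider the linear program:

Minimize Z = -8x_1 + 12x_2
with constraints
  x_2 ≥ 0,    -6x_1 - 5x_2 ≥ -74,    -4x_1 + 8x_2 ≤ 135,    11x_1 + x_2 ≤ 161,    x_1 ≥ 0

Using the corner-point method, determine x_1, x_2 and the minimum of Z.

Feasible corners and Z = -8x_1 + 12x_2:
  (37/3, 0) → Z = -296/3
  (0, 0) → Z = 0
  (0, 74/5) → Z = 888/5

At the optimal vertex, x_2 = 0 and -6x_1 - 5x_2 = -74.
Solving simultaneously gives x_1 = 37/3, x_2 = 0.

x_1 = 37/3, x_2 = 0, minimum Z = -296/3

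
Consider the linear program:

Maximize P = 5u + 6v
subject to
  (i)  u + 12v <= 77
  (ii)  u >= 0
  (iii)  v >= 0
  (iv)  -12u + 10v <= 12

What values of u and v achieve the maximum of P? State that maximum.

Extreme points and P = 5u + 6v:
  (77, 0) → P = 385
  (313/77, 468/77) → P = 4373/77
  (0, 0) → P = 0
  (0, 6/5) → P = 36/5

The binding constraints are u + 12v = 77 and v = 0.
Solving simultaneously gives u = 77, v = 0.

u = 77, v = 0, maximum P = 385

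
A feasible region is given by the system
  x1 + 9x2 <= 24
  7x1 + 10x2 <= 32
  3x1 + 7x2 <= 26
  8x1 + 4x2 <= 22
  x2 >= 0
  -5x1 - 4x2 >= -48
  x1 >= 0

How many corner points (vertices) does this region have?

5

Pairwise boundary intersections that survive every other constraint:
  (48/53, 136/53)
  (0, 8/3)
  (23/13, 51/26)
  (11/4, 0)
  (0, 0)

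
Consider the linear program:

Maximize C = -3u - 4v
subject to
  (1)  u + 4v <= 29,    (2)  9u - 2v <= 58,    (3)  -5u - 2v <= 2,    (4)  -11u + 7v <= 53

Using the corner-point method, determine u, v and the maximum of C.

Corner points and C = -3u - 4v:
  (145/19, 203/38) → C = -841/19
  (-3/17, 124/17) → C = -487/17
  (4, -11) → C = 32
  (-40/19, 81/19) → C = -204/19

At the optimal vertex, 9u - 2v = 58 and -5u - 2v = 2.
Solving simultaneously gives u = 4, v = -11.

u = 4, v = -11, maximum C = 32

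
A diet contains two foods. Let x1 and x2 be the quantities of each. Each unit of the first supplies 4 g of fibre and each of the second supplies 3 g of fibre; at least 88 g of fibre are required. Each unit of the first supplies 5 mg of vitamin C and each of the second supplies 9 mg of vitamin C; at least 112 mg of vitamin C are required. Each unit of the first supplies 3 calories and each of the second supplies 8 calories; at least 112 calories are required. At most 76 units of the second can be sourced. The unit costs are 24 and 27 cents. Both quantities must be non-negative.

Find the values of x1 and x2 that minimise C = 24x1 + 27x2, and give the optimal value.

The feasible region is unbounded (it extends along (1, 0)), but C strictly increases along every unbounded feasible direction, so there is no improving ray and the minimum is attained at a vertex.

The optimum lies where 4x1 + 3x2 = 88 and 3x1 + 8x2 = 112.
Solving simultaneously gives x1 = 16, x2 = 8.

x1 = 16, x2 = 8, minimum C = 600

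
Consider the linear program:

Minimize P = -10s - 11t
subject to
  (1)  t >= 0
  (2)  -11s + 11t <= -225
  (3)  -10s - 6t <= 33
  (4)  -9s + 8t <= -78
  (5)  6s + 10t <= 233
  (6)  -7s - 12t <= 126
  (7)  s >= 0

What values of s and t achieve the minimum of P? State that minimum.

Feasible corners and P = -10s - 11t:
  (225/11, 0) → P = -2250/11
  (233/6, 0) → P = -1165/3
  (4813/176, 1213/176) → P = -61473/176

s = 233/6, t = 0, minimum P = -1165/3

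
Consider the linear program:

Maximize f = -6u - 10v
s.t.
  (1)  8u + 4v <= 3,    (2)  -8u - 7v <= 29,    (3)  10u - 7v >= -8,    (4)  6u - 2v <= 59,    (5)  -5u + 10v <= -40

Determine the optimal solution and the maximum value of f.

u = 137/24, v = -32/3, maximum f = 869/12

Corner points and f = -6u - 10v:
  (137/24, -32/3) → f = 869/12
  (19/10, -61/20) → f = 191/10
  (-2/23, -93/23) → f = 942/23

The optimum lies where 8u + 4v = 3 and -8u - 7v = 29.
Solving simultaneously gives u = 137/24, v = -32/3.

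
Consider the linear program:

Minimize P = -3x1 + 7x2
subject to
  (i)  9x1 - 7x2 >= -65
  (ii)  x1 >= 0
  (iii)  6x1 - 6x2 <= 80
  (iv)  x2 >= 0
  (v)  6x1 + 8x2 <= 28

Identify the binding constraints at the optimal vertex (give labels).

Corner points and P = -3x1 + 7x2:
  (0, 0) → P = 0
  (0, 7/2) → P = 49/2
  (14/3, 0) → P = -14

The minimum is at (14/3, 0). Substituting into each constraint, equality holds for (iv) and (v); the remaining constraints have slack.

(iv) and (v)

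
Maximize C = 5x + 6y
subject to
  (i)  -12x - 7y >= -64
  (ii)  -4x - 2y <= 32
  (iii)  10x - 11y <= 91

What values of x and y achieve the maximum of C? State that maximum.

x = -88, y = 160, maximum C = 520

Corner points and C = 5x + 6y:
  (-88, 160) → C = 520
  (1341/202, -226/101) → C = 3993/202
  (-85/32, -171/16) → C = -2477/32

The optimum lies where -12x - 7y = -64 and -4x - 2y = 32.
Solving simultaneously gives x = -88, y = 160.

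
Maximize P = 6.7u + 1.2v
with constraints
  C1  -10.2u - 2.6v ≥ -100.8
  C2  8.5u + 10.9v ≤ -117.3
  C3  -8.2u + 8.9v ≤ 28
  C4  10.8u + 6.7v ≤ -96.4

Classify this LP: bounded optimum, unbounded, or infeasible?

unbounded

From the feasible point (46300/2013, -34532/671), moving in the direction (2.6, -10.2) keeps every constraint satisfied while P increases without bound.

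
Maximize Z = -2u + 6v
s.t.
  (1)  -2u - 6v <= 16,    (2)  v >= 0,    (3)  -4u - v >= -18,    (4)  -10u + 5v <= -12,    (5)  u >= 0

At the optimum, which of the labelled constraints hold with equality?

Extreme points and Z = -2u + 6v:
  (9/2, 0) → Z = -9
  (6/5, 0) → Z = -12/5
  (17/5, 22/5) → Z = 98/5

The maximum is at (17/5, 22/5). Substituting into each constraint, equality holds for (3) and (4); the remaining constraints have slack.

(3) and (4)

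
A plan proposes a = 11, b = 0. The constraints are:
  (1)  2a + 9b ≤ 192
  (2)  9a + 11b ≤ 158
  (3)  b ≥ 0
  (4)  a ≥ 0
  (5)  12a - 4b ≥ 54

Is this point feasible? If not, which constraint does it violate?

(1): 22 ≤ 192 ✓
(2): 99 ≤ 158 ✓
(3): 0 ≥ 0 ✓
(4): 11 ≥ 0 ✓
(5): 132 ≥ 54 ✓

feasible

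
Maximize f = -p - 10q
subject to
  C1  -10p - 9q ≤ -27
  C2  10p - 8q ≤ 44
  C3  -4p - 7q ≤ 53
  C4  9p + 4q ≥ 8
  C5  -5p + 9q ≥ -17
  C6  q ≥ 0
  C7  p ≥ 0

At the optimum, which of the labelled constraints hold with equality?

C1 and C6

Vertices and f = -p - 10q:
  (27/10, 0) → f = -27/10
  (0, 3) → f = -30
  (26/5, 1) → f = -76/5
  (17/5, 0) → f = -17/5
The feasible region is unbounded (it extends along (0, 1), (4, 5)), but f strictly decreases along every unbounded feasible direction, so there is no improving ray and the maximum is attained at a vertex.

The maximum is at (27/10, 0). Substituting into each constraint, equality holds for C1 and C6; the remaining constraints have slack.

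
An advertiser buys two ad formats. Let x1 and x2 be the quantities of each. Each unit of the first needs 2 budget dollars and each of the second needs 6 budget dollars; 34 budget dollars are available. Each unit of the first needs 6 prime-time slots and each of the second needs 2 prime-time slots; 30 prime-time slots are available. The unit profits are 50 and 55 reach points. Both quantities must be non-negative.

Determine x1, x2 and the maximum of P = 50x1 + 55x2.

Vertices and P = 50x1 + 55x2:
  (0, 0) → P = 0
  (0, 17/3) → P = 935/3
  (5, 0) → P = 250
  (7/2, 9/2) → P = 845/2

The binding constraints are 2x1 + 6x2 = 34 and 6x1 + 2x2 = 30.
Solving simultaneously gives x1 = 7/2, x2 = 9/2.

x1 = 7/2, x2 = 9/2, maximum P = 845/2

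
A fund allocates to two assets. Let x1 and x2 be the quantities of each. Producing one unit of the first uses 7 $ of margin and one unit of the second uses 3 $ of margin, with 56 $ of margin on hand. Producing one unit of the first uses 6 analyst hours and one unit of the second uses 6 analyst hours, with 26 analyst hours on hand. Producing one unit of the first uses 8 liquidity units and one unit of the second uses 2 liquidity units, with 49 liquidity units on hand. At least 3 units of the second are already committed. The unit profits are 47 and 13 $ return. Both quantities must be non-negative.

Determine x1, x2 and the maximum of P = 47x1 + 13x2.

Vertices and P = 47x1 + 13x2:
  (0, 13/3) → P = 169/3
  (0, 3) → P = 39
  (4/3, 3) → P = 305/3

The binding constraints are 6x1 + 6x2 = 26 and x2 = 3.
Solving simultaneously gives x1 = 4/3, x2 = 3.

x1 = 4/3, x2 = 3, maximum P = 305/3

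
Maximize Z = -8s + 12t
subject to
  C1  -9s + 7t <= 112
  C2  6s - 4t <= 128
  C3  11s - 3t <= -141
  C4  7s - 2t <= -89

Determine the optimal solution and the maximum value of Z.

The feasible region is unbounded (it extends along (-2, -3), (-7, -9)), but Z strictly decreases along every unbounded feasible direction, so there is no improving ray and the maximum is attained at a vertex.

s = -651/50, t = -37/50, maximum Z = 2382/25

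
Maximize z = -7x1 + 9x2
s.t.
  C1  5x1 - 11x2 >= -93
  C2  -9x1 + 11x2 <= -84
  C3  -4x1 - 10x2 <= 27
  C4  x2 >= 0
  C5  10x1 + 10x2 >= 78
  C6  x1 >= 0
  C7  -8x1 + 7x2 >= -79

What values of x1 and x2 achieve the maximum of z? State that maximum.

x1 = 281/25, x2 = 39/25, maximum z = -1616/25

Vertices and z = -7x1 + 9x2:
  (28/3, 0) → z = -196/3
  (281/25, 39/25) → z = -1616/25
  (79/8, 0) → z = -553/8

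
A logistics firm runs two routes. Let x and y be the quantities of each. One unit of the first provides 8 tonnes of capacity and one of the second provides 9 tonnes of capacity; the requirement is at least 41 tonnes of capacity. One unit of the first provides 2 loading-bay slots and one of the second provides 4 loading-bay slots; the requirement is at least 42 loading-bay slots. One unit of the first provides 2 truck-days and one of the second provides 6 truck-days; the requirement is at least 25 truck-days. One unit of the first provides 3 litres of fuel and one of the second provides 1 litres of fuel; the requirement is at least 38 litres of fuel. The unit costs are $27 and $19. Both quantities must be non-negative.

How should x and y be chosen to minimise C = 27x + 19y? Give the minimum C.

x = 11, y = 5, minimum C = 392

Feasible corners and C = 27x + 19y:
  (0, 38) → C = 722
  (21, 0) → C = 567
  (11, 5) → C = 392
The feasible region is unbounded (it extends along (0, 1), (1, 0)), but C strictly increases along every unbounded feasible direction, so there is no improving ray and the minimum is attained at a vertex.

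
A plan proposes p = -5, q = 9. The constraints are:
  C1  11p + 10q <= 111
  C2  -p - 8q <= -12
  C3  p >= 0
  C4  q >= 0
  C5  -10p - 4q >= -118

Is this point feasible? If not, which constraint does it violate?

Constraint C3: p = -5, which is not ≥ 0. All other constraints are satisfied.

not feasible — violates C3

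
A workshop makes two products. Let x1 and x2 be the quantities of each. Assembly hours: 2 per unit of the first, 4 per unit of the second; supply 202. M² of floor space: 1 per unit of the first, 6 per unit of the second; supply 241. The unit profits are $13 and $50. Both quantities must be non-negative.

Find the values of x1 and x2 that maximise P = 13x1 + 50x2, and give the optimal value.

Extreme points and P = 13x1 + 50x2:
  (0, 0) → P = 0
  (0, 241/6) → P = 6025/3
  (101, 0) → P = 1313
  (31, 35) → P = 2153

At the optimal vertex, 2x1 + 4x2 = 202 and x1 + 6x2 = 241.
Solving simultaneously gives x1 = 31, x2 = 35.

x1 = 31, x2 = 35, maximum P = 2153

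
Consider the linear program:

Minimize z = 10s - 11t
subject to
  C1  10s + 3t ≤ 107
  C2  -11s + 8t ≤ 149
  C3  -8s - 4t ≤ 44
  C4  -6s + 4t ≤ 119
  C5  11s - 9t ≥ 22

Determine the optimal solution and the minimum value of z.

s = 343/41, t = 319/41, minimum z = -79/41

Vertices and z = 10s - 11t:
  (35, -81) → z = 1241
  (343/41, 319/41) → z = -79/41
  (-77/29, -165/29) → z = 1045/29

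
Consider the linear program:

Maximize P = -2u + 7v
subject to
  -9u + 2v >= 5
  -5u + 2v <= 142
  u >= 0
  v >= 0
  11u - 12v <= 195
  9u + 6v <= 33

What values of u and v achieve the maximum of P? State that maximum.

u = 0, v = 11/2, maximum P = 77/2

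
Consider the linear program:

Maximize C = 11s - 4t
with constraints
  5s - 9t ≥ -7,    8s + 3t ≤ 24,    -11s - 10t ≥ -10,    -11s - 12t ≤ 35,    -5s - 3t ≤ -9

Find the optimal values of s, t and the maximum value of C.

s = 5, t = -16/3, maximum C = 229/3

Extreme points and C = 11s - 4t:
  (210/47, -184/47) → C = 3046/47
  (5, -16/3) → C = 229/3
  (60/17, -49/17) → C = 856/17

At the optimal vertex, 8s + 3t = 24 and -5s - 3t = -9.
Solving simultaneously gives s = 5, t = -16/3.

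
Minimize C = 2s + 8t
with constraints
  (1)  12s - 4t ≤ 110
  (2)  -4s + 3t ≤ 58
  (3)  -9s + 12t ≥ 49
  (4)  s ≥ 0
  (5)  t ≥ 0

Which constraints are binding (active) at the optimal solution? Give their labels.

(3) and (4)

Feasible corners and C = 2s + 8t:
  (281/10, 284/5) → C = 2553/5
  (379/27, 263/18) → C = 3914/27
  (0, 58/3) → C = 464/3
  (0, 49/12) → C = 98/3

The minimum is at (0, 49/12). Substituting into each constraint, equality holds for (3) and (4); the remaining constraints have slack.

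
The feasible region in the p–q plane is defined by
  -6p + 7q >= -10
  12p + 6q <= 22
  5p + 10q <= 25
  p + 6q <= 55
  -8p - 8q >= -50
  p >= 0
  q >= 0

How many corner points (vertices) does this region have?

5

Of the 21 pairwise boundary intersections, those satisfying every inequality are:
  (107/60, 1/10)
  (5/3, 0)
  (7/9, 19/9)
  (0, 5/2)
  (0, 0)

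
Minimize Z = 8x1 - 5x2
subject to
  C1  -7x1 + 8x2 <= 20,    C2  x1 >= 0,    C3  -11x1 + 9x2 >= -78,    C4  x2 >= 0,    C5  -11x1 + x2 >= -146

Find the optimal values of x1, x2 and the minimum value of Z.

x1 = 0, x2 = 5/2, minimum Z = -25/2

Corner points and Z = 8x1 - 5x2:
  (0, 5/2) → Z = -25/2
  (44/3, 46/3) → Z = 122/3
  (0, 0) → Z = 0
  (78/11, 0) → Z = 624/11
  (309/22, 17/2) → Z = 1537/22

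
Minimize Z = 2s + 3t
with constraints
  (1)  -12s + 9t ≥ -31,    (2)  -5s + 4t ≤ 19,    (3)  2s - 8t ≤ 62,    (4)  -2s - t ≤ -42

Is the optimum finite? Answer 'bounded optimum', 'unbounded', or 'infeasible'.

bounded optimum

Feasible corners and Z = 2s + 3t:
  (295/3, 383/3) → Z = 1739/3
  (409/30, 221/15) → Z = 1072/15
  (149/13, 248/13) → Z = 1042/13
The feasible region has finitely many vertices and no improving ray; the minimum is 1072/15 at (409/30, 221/15).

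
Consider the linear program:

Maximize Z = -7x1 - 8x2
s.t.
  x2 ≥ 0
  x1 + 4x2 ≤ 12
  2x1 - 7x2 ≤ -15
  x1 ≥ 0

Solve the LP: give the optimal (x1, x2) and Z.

Corner points and Z = -7x1 - 8x2:
  (8/5, 13/5) → Z = -32
  (0, 3) → Z = -24
  (0, 15/7) → Z = -120/7

x1 = 0, x2 = 15/7, maximum Z = -120/7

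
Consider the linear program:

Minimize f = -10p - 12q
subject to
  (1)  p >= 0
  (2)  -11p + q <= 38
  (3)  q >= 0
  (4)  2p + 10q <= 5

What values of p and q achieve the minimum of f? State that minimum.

Vertices and f = -10p - 12q:
  (0, 0) → f = 0
  (0, 1/2) → f = -6
  (5/2, 0) → f = -25

The binding constraints are q = 0 and 2p + 10q = 5.
Solving simultaneously gives p = 5/2, q = 0.

p = 5/2, q = 0, minimum f = -25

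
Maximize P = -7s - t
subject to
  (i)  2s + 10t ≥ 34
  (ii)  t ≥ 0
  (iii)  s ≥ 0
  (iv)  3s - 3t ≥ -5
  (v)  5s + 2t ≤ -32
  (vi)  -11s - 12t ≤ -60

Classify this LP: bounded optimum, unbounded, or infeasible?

infeasible

The boundaries 2s + 10t = 34 and t = 0 meet at (17, 0), but that point violates 5s + 2t ≤ -32. Every candidate vertex is excluded by some other constraint, so the feasible region is empty.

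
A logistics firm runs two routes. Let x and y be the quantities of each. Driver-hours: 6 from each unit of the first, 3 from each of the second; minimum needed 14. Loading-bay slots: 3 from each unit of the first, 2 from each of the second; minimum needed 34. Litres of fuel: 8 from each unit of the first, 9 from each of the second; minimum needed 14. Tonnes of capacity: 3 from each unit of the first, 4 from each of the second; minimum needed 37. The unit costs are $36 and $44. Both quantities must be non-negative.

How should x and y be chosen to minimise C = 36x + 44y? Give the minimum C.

x = 31/3, y = 3/2, minimum C = 438

Extreme points and C = 36x + 44y:
  (0, 17) → C = 748
  (37/3, 0) → C = 444
  (31/3, 3/2) → C = 438
The feasible region is unbounded (it extends along (0, 1), (1, 0)), but C strictly increases along every unbounded feasible direction, so there is no improving ray and the minimum is attained at a vertex.

The optimum lies where 3x + 2y = 34 and 3x + 4y = 37.
Solving simultaneously gives x = 31/3, y = 3/2.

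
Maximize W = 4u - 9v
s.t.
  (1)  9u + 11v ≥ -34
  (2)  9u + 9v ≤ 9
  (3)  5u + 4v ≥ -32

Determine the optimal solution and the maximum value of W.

u = 45/2, v = -43/2, maximum W = 567/2

Feasible corners and W = 4u - 9v:
  (45/2, -43/2) → W = 567/2
  (-216/19, 118/19) → W = -1926/19
  (-36, 37) → W = -477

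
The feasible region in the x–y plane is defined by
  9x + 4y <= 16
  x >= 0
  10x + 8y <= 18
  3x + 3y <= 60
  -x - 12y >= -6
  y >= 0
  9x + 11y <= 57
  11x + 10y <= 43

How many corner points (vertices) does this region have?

5

Of the 28 pairwise boundary intersections, those satisfying every inequality are:
  (7/4, 1/16)
  (16/9, 0)
  (0, 1/2)
  (0, 0)
  (3/2, 3/8)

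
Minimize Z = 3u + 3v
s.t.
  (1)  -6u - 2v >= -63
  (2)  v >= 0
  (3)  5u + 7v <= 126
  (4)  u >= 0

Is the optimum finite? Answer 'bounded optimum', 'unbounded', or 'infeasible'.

bounded optimum

Feasible corners and Z = 3u + 3v:
  (21/2, 0) → Z = 63/2
  (189/32, 441/32) → Z = 945/16
  (0, 0) → Z = 0
  (0, 18) → Z = 54
The feasible region has finitely many vertices and no improving ray; the minimum is 0 at (0, 0).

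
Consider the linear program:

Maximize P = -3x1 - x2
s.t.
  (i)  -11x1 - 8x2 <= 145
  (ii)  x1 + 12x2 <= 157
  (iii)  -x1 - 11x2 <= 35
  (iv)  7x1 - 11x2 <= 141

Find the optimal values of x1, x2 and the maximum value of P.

x1 = -749/31, x2 = 468/31, maximum P = 1779/31

Extreme points and P = -3x1 - x2:
  (-749/31, 468/31) → P = 1779/31
  (-1315/113, -240/113) → P = 4185/113
  (3419/95, 958/95) → P = -2243/19
  (53/4, -193/44) → P = -389/11

At the optimal vertex, -11x1 - 8x2 = 145 and x1 + 12x2 = 157.
Solving simultaneously gives x1 = -749/31, x2 = 468/31.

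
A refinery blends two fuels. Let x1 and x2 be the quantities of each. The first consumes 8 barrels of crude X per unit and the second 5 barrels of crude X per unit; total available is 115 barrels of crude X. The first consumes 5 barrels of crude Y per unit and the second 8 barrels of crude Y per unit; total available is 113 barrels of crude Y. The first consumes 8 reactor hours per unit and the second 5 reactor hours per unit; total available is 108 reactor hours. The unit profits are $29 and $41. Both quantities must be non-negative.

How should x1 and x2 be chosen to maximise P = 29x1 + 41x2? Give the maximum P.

Vertices and P = 29x1 + 41x2:
  (0, 0) → P = 0
  (0, 113/8) → P = 4633/8
  (27/2, 0) → P = 783/2
  (23/3, 28/3) → P = 605

The binding constraints are 5x1 + 8x2 = 113 and 8x1 + 5x2 = 108.
Solving simultaneously gives x1 = 23/3, x2 = 28/3.

x1 = 23/3, x2 = 28/3, maximum P = 605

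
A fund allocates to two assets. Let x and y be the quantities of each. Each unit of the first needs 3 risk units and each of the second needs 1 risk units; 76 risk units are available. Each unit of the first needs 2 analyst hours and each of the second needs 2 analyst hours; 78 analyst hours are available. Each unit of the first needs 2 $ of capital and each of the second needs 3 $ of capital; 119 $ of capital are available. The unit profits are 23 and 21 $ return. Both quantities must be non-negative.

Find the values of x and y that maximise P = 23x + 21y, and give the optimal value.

Extreme points and P = 23x + 21y:
  (0, 0) → P = 0
  (0, 39) → P = 819
  (76/3, 0) → P = 1748/3
  (37/2, 41/2) → P = 856

x = 37/2, y = 41/2, maximum P = 856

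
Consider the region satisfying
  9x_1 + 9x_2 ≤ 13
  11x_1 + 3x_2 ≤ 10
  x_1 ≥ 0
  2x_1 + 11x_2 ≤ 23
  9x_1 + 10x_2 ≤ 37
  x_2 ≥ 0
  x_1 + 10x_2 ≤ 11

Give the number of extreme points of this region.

5

Intersecting each pair of boundary lines and keeping only the points that satisfy every inequality leaves:
  (17/24, 53/72)
  (31/81, 86/81)
  (10/11, 0)
  (0, 0)
  (0, 11/10)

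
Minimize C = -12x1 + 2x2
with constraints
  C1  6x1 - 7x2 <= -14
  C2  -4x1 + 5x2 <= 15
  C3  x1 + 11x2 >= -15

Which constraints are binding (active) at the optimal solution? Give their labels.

C1 and C2

Corner points and C = -12x1 + 2x2:
  (35/2, 17) → C = -176
  (-259/73, -76/73) → C = 2956/73
  (-240/49, -45/49) → C = 2790/49

The minimum is at (35/2, 17). Substituting into each constraint, equality holds for C1 and C2; the remaining constraints have slack.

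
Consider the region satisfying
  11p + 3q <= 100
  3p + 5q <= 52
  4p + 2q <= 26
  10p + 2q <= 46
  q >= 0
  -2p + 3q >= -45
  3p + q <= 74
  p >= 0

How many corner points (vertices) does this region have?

Intersecting each pair of boundary lines and keeping only the points that satisfy every inequality leaves:
  (13/7, 65/7)
  (0, 52/5)
  (10/3, 19/3)
  (23/5, 0)
  (0, 0)

5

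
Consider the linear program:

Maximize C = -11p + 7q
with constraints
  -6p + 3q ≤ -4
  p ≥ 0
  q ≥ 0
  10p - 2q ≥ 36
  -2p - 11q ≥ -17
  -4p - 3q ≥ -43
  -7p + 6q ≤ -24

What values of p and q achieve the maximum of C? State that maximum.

p = 84/23, q = 6/23, maximum C = -882/23

At the optimal vertex, 10p - 2q = 36 and -7p + 6q = -24.
Solving simultaneously gives p = 84/23, q = 6/23.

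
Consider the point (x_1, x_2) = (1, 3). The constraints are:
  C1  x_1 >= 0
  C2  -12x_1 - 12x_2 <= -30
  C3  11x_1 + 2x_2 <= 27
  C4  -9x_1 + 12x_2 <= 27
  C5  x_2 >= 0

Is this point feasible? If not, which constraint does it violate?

feasible

C1: 1 ≥ 0 ✓
C2: -48 ≤ -30 ✓
C3: 17 ≤ 27 ✓
C4: 27 ≤ 27 ✓
C5: 3 ≥ 0 ✓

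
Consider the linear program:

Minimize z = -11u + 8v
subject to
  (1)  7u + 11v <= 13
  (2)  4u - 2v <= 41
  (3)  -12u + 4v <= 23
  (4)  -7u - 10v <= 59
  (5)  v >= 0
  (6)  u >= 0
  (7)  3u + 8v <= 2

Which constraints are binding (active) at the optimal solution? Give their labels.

Vertices and z = -11u + 8v:
  (0, 0) → z = 0
  (2/3, 0) → z = -22/3
  (0, 1/4) → z = 2

The minimum is at (2/3, 0). Substituting into each constraint, equality holds for (5) and (7); the remaining constraints have slack.

(5) and (7)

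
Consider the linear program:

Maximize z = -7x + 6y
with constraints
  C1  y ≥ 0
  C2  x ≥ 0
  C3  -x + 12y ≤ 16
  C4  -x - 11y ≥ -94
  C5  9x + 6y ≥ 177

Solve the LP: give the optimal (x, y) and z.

x = 338/19, y = 107/38, maximum z = -2045/19

Vertices and z = -7x + 6y:
  (94, 0) → z = -658
  (59/3, 0) → z = -413/3
  (952/23, 110/23) → z = -6004/23
  (338/19, 107/38) → z = -2045/19

The binding constraints are -x + 12y = 16 and 9x + 6y = 177.
Solving simultaneously gives x = 338/19, y = 107/38.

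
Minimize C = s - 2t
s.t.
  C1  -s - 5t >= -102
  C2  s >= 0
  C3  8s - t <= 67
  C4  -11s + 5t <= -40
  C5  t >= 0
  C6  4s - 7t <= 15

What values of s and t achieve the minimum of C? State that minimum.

s = 295/29, t = 417/29, minimum C = -539/29

Corner points and C = s - 2t:
  (295/29, 417/29) → C = -539/29
  (227/26, 37/13) → C = 79/26
  (40/11, 0) → C = 40/11
  (15/4, 0) → C = 15/4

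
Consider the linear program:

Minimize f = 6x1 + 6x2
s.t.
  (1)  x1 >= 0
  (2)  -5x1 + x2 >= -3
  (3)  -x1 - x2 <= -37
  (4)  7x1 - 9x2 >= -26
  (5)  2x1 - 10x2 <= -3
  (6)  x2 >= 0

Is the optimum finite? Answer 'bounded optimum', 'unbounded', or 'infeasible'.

The boundaries x1 = 0 and -x1 - x2 = -37 meet at (0, 37), but that point violates 7x1 - 9x2 ≥ -26. Every candidate vertex is excluded by some other constraint, so the feasible region is empty.

infeasible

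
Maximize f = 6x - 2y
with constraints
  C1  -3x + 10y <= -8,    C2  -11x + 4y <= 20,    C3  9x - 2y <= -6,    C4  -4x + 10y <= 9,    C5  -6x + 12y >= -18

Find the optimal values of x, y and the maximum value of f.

x = -9/8, y = -33/16, maximum f = -21/8

Feasible corners and f = 6x - 2y:
  (-116/49, -74/49) → f = -548/49
  (-19/21, -15/14) → f = -23/7
  (-26/9, -53/18) → f = -103/9
  (-9/8, -33/16) → f = -21/8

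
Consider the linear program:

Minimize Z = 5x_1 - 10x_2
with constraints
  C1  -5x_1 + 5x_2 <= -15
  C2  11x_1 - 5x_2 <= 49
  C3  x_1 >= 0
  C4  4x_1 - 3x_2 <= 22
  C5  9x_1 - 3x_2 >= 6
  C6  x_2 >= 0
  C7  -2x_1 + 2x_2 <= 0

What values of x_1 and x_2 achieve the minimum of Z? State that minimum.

Vertices and Z = 5x_1 - 10x_2:
  (17/3, 8/3) → Z = 5/3
  (3, 0) → Z = 15
  (49/11, 0) → Z = 245/11

The binding constraints are -5x_1 + 5x_2 = -15 and 11x_1 - 5x_2 = 49.
Solving simultaneously gives x_1 = 17/3, x_2 = 8/3.

x_1 = 17/3, x_2 = 8/3, minimum Z = 5/3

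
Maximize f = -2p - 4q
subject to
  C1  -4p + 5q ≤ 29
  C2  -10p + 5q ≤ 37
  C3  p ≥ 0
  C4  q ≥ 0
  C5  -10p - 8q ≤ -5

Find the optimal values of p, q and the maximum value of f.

p = 1/2, q = 0, maximum f = -1

Feasible corners and f = -2p - 4q:
  (0, 29/5) → f = -116/5
  (0, 5/8) → f = -5/2
  (1/2, 0) → f = -1
The feasible region is unbounded (it extends along (5, 4), (1, 0)), but f strictly decreases along every unbounded feasible direction, so there is no improving ray and the maximum is attained at a vertex.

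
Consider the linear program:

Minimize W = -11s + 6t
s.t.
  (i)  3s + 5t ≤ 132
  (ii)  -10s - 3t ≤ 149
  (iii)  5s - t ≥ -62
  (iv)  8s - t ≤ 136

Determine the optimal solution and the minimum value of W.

s = 259/34, t = -1276/17, minimum W = -18161/34

Vertices and W = -11s + 6t:
  (-89/14, 423/14) → W = 3517/14
  (812/43, 648/43) → W = -5044/43
  (-67/5, -5) → W = 587/5
  (259/34, -1276/17) → W = -18161/34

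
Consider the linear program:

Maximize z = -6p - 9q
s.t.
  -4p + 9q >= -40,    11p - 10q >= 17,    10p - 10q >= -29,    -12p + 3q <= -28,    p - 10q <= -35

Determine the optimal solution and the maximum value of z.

p = 26/5, q = 201/50, maximum z = -3369/50

Vertices and z = -6p - 9q:
  (715/31, 180/31) → z = -5910/31
  (46, 489/10) → z = -7161/10
  (26/5, 201/50) → z = -3369/50
The feasible region is unbounded (it extends along (1, 1), (9, 4)), but z strictly decreases along every unbounded feasible direction, so there is no improving ray and the maximum is attained at a vertex.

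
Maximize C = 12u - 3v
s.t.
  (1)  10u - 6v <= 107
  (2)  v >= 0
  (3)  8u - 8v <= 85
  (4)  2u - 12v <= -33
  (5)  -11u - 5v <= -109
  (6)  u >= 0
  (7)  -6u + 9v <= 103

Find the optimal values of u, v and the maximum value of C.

u = 527/18, v = 836/27, maximum C = 2326/9

Feasible corners and C = 12u - 3v:
  (247/18, 136/27) → C = 1346/9
  (527/18, 836/27) → C = 2326/9
  (1143/142, 581/142) → C = 11973/142
  (466/129, 1787/129) → C = 77/43

The binding constraints are 10u - 6v = 107 and -6u + 9v = 103.
Solving simultaneously gives u = 527/18, v = 836/27.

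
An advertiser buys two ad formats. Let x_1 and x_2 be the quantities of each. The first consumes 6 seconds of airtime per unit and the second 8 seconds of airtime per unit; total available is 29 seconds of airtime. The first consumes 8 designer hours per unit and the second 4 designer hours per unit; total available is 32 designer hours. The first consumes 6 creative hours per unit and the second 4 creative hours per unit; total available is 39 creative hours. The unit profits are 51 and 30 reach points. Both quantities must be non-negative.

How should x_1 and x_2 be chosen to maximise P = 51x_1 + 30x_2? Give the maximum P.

x_1 = 7/2, x_2 = 1, maximum P = 417/2

Extreme points and P = 51x_1 + 30x_2:
  (0, 0) → P = 0
  (0, 29/8) → P = 435/4
  (4, 0) → P = 204
  (7/2, 1) → P = 417/2

The optimum lies where 6x_1 + 8x_2 = 29 and 8x_1 + 4x_2 = 32.
Solving simultaneously gives x_1 = 7/2, x_2 = 1.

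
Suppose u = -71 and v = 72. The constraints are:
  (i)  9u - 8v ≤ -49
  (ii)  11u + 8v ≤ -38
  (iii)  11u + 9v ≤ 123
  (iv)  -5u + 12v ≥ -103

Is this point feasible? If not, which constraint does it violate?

feasible

(i): -1215 ≤ -49 ✓
(ii): -205 ≤ -38 ✓
(iii): -133 ≤ 123 ✓
(iv): 1219 ≥ -103 ✓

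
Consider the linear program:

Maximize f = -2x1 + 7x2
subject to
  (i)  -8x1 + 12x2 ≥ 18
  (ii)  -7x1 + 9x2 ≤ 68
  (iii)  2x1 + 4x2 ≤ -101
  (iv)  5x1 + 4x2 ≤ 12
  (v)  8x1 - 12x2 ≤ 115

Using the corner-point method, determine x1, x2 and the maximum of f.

x1 = -1181/46, x2 = -571/46, maximum f = -1635/46

Corner points and f = -2x1 + 7x2:
  (-109/2, -209/6) → f = -809/6
  (-321/14, -193/14) → f = -709/14
  (-1181/46, -571/46) → f = -1635/46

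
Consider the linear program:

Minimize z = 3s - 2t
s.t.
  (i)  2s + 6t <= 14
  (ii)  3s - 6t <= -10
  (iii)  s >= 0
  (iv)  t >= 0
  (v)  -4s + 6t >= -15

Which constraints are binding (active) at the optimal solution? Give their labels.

Corner points and z = 3s - 2t:
  (4/5, 31/15) → z = -26/15
  (0, 7/3) → z = -14/3
  (0, 5/3) → z = -10/3

The minimum is at (0, 7/3). Substituting into each constraint, equality holds for (i) and (iii); the remaining constraints have slack.

(i) and (iii)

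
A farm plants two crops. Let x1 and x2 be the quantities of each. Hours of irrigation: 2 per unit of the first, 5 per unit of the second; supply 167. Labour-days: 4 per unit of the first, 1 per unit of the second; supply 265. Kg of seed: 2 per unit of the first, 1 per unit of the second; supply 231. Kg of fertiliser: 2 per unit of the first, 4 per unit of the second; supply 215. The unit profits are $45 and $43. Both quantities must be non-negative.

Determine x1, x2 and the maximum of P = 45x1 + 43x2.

x1 = 193/3, x2 = 23/3, maximum P = 9674/3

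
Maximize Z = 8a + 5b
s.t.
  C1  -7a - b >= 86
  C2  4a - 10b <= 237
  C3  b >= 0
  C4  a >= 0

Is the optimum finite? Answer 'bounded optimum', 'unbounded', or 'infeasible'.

The boundaries -7a - b = 86 and b = 0 meet at (-86/7, 0), but that point violates a ≥ 0. Every candidate vertex is excluded by some other constraint, so the feasible region is empty.

infeasible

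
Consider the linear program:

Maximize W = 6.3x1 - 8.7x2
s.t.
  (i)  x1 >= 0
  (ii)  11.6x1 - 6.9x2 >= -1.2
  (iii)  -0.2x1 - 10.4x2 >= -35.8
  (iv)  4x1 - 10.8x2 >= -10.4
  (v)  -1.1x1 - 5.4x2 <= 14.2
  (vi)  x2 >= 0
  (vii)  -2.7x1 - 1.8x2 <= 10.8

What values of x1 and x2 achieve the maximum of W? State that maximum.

x1 = 179, x2 = 0, maximum W = 1127.7

Vertices and W = 6.3x1 - 8.7x2:
  (0, 4/23) → W = -174/115
  (0, 0) → W = 0
  (245/407, 1448/1221) → W = -26557/4070
  (3481/547, 1816/547) → W = 61311/5470
  (179, 0) → W = 11277/10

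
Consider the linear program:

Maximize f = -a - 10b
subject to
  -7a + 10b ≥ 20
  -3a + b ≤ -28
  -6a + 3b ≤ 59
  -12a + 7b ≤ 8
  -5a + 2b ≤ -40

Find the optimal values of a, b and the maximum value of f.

Feasible corners and f = -a - 10b:
  (300/23, 256/23) → f = -2860/23
  (16, 20) → f = -216
  (296/11, 520/11) → f = -5496/11
The feasible region is unbounded (it extends along (10, 7), (7, 12)), but f strictly decreases along every unbounded feasible direction, so there is no improving ray and the maximum is attained at a vertex.

The optimum lies where -7a + 10b = 20 and -3a + b = -28.
Solving simultaneously gives a = 300/23, b = 256/23.

a = 300/23, b = 256/23, maximum f = -2860/23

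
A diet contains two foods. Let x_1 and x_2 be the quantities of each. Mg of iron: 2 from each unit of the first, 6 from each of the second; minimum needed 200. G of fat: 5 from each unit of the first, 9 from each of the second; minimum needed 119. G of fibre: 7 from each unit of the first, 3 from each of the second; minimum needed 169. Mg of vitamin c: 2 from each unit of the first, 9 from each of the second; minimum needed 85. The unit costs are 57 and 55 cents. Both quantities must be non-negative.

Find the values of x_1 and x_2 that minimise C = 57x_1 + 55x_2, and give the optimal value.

Feasible corners and C = 57x_1 + 55x_2:
  (0, 169/3) → C = 9295/3
  (100, 0) → C = 5700
  (23/2, 59/2) → C = 2278
The feasible region is unbounded (it extends along (0, 1), (1, 0)), but C strictly increases along every unbounded feasible direction, so there is no improving ray and the minimum is attained at a vertex.

At the optimal vertex, 2x_1 + 6x_2 = 200 and 7x_1 + 3x_2 = 169.
Solving simultaneously gives x_1 = 23/2, x_2 = 59/2.

x_1 = 23/2, x_2 = 59/2, minimum C = 2278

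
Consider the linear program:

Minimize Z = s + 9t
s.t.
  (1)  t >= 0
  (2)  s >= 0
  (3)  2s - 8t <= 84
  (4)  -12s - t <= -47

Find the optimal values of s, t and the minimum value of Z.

s = 47/12, t = 0, minimum Z = 47/12

Corner points and Z = s + 9t:
  (42, 0) → Z = 42
  (47/12, 0) → Z = 47/12
  (0, 47) → Z = 423
The feasible region is unbounded (it extends along (0, 1), (4, 1)), but Z strictly increases along every unbounded feasible direction, so there is no improving ray and the minimum is attained at a vertex.

The binding constraints are t = 0 and -12s - t = -47.
Solving simultaneously gives s = 47/12, t = 0.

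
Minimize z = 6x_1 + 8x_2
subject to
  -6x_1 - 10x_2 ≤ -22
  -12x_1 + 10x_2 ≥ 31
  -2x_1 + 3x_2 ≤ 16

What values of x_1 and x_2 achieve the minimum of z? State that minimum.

Corner points and z = 6x_1 + 8x_2:
  (-1/2, 5/2) → z = 17
  (-47/19, 70/19) → z = 278/19
  (67/16, 65/8) → z = 721/8

At the optimal vertex, -6x_1 - 10x_2 = -22 and -2x_1 + 3x_2 = 16.
Solving simultaneously gives x_1 = -47/19, x_2 = 70/19.

x_1 = -47/19, x_2 = 70/19, minimum z = 278/19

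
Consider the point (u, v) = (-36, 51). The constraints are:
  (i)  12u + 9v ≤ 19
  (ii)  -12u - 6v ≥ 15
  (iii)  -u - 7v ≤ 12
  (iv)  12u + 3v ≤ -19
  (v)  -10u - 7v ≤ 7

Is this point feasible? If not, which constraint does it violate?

Constraint (i): 12u + 9v = 27, which is not ≤ 19. All other constraints are satisfied.

not feasible — violates (i)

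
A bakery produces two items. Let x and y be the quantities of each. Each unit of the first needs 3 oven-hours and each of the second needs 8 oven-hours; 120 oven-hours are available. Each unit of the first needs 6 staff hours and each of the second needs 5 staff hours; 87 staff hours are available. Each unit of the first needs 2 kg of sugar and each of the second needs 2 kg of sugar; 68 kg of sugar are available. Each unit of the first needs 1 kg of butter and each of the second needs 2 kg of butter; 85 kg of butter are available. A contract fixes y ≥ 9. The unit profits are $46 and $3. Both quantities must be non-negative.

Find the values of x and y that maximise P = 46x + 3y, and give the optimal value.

At the optimal vertex, 6x + 5y = 87 and y = 9.
Solving simultaneously gives x = 7, y = 9.

x = 7, y = 9, maximum P = 349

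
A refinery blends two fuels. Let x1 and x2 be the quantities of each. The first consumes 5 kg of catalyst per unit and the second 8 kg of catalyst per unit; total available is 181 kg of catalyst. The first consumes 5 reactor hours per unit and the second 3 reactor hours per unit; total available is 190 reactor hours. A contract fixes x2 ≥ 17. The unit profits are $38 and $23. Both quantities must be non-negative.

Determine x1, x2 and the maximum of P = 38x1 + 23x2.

x1 = 9, x2 = 17, maximum P = 733

The optimum lies where 5x1 + 8x2 = 181 and x2 = 17.
Solving simultaneously gives x1 = 9, x2 = 17.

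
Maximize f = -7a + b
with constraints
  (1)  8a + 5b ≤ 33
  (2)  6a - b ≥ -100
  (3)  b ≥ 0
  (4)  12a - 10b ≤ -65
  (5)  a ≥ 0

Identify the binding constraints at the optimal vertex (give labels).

(1) and (5)

Corner points and f = -7a + b:
  (1/28, 229/35) → f = 881/140
  (0, 33/5) → f = 33/5
  (0, 13/2) → f = 13/2

The maximum is at (0, 33/5). Substituting into each constraint, equality holds for (1) and (5); the remaining constraints have slack.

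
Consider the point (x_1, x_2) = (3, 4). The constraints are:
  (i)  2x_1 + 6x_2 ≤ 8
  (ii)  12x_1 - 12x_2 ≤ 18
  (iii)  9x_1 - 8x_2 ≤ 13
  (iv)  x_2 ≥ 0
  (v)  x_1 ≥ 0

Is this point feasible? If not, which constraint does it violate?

Constraint (i): 2x_1 + 6x_2 = 30, which is not ≤ 8. All other constraints are satisfied.

not feasible — violates (i)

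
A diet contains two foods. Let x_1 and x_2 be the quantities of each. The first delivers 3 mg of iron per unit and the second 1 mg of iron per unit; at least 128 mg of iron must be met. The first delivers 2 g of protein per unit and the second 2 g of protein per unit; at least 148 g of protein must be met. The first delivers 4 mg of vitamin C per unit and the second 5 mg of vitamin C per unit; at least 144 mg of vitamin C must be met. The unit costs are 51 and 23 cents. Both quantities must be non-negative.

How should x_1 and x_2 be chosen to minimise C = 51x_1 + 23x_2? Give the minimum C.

Extreme points and C = 51x_1 + 23x_2:
  (0, 128) → C = 2944
  (74, 0) → C = 3774
  (27, 47) → C = 2458
The feasible region is unbounded (it extends along (0, 1), (1, 0)), but C strictly increases along every unbounded feasible direction, so there is no improving ray and the minimum is attained at a vertex.

x_1 = 27, x_2 = 47, minimum C = 2458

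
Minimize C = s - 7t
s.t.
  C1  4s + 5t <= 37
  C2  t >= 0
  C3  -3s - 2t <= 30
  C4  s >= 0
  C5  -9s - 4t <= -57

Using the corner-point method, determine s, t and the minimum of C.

Extreme points and C = s - 7t:
  (37/4, 0) → C = 37/4
  (137/29, 105/29) → C = -598/29
  (19/3, 0) → C = 19/3

s = 137/29, t = 105/29, minimum C = -598/29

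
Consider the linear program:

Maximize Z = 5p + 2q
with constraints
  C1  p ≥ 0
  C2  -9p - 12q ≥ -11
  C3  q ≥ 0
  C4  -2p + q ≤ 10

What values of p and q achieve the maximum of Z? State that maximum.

p = 11/9, q = 0, maximum Z = 55/9

The optimum lies where -9p - 12q = -11 and q = 0.
Solving simultaneously gives p = 11/9, q = 0.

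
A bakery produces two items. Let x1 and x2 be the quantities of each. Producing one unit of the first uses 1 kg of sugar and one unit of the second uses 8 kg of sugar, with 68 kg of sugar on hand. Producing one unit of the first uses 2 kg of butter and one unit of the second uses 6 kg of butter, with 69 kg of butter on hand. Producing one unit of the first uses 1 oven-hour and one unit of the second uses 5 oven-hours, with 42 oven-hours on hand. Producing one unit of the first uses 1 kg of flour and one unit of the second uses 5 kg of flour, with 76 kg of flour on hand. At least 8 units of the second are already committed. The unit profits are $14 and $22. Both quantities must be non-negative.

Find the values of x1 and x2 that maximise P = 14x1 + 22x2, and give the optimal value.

Corner points and P = 14x1 + 22x2:
  (0, 42/5) → P = 924/5
  (0, 8) → P = 176
  (2, 8) → P = 204

The optimum lies where x1 + 5x2 = 42 and x2 = 8.
Solving simultaneously gives x1 = 2, x2 = 8.

x1 = 2, x2 = 8, maximum P = 204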